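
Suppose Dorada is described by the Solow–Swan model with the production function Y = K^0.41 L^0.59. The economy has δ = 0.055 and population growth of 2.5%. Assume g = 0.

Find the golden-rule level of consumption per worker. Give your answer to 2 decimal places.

c_gold ≈ 1.84

At the golden rule, f'(k) = n + δ, so α·k^(α−1) = n + δ and k_gold = (α/(n + δ))^(1/(1−α)).
k_gold = (0.41/0.080)^(1/0.59) = 5.1250^1.6949 ≈ 15.9537
c_gold = f(k_gold) − (n + δ)·k_gold = 3.1130 − 0.080×15.9537 ≈ 1.8367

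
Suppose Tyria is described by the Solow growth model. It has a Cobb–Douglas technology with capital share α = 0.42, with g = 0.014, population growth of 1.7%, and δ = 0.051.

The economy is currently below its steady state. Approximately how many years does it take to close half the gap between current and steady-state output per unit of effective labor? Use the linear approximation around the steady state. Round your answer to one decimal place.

about 14.6 years

Near the steady state the convergence rate is λ = (1 − α)(n + g + δ).
λ = (1 − 0.42) × 0.082 = 0.58 × 0.082 = 0.04756
Half-life = ln 2 / λ = 0.6931 / 0.04756 ≈ 14.57 years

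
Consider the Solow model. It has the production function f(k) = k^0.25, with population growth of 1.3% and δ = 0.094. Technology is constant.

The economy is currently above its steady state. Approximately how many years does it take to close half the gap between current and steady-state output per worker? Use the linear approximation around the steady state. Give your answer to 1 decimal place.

Near the steady state the convergence rate is λ = (1 − α)(n + δ).
λ = (1 − 0.25) × 0.107 = 0.75 × 0.107 = 0.08025
Half-life = ln 2 / λ = 0.6931 / 0.08025 ≈ 8.64 years

about 8.6 years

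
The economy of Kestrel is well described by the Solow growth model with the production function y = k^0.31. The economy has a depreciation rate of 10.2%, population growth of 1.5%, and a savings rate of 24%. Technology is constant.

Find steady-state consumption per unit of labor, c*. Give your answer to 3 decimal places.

c* ≈ 1.050

Steady state requires s·f(k) = (n + δ)·k, i.e. s·k^α = (n + δ)·k.
Rearranging, k^(1−α) = s / (n + δ).
k^0.69 = 0.24 / (0.015 + 0.102) = 0.24 / 0.117 = 2.0513
k* = 2.0513^(1/0.69) ≈ 2.8328
y* = (k*)^α = 2.8328^0.31 ≈ 1.3810
c* = (1 − s)·y* = (1 − 0.24) × 1.3810 ≈ 1.0496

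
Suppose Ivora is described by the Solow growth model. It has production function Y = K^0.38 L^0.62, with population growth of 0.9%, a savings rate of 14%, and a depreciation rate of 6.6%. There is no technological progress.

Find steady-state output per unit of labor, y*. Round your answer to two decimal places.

In steady state, investment equals break-even investment: s·k^α = (n + δ)·k.
Rearranging, k^(1−α) = s / (n + δ).
k^0.62 = 0.14 / (0.009 + 0.066) = 0.14 / 0.075 = 1.8667
k* = 1.8667^(1/0.62) ≈ 2.7366
y* = (k*)^α = 2.7366^0.38 ≈ 1.4660

y* = 1.47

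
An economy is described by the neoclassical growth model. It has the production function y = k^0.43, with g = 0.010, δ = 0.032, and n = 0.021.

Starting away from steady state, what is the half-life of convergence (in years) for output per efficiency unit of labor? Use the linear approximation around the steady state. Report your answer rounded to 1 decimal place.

half-life ≈ 19.3 years

Near the steady state the convergence rate is λ = (1 − α)(n + g + δ).
λ = (1 − 0.43) × 0.063 = 0.57 × 0.063 = 0.03591
Half-life = ln 2 / λ = 0.6931 / 0.03591 ≈ 19.30 years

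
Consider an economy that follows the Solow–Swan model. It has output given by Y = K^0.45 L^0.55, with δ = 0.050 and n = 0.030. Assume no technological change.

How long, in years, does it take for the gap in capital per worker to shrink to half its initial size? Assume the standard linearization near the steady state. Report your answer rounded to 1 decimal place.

about 15.8 years

Near the steady state the convergence rate is λ = (1 − α)(n + δ).
λ = (1 − 0.45) × 0.080 = 0.55 × 0.080 = 0.0440
Half-life = ln 2 / λ = 0.6931 / 0.0440 ≈ 15.75 years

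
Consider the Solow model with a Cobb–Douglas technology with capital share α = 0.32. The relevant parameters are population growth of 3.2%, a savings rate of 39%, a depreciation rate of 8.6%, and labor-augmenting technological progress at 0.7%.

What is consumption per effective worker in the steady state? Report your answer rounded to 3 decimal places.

In steady state, investment equals break-even investment: s·k^α = (n + g + δ)·k.
Dividing both sides by k: k^(1−α) = s / (n + g + δ).
k^0.68 = 0.39 / (0.032 + 0.007 + 0.086) = 0.39 / 0.125 = 3.1200
k* = 3.1200^(1/0.68) ≈ 5.3296
y* = (k*)^α = 5.3296^0.32 ≈ 1.7082
c* = (1 − s)·y* = (1 − 0.39) × 1.7082 ≈ 1.0420

c* ≈ 1.042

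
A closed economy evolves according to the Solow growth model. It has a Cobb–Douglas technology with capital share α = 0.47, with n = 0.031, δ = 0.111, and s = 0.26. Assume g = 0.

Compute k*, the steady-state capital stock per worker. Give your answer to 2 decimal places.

k* ≈ 3.13

Steady state requires s·f(k) = (n + δ)·k, i.e. s·k^α = (n + δ)·k.
Dividing both sides by k: k^(1−α) = s / (n + δ).
k^0.53 = 0.26 / (0.031 + 0.111) = 0.26 / 0.142 = 1.8310
k* = 1.8310^(1/0.53) ≈ 3.1307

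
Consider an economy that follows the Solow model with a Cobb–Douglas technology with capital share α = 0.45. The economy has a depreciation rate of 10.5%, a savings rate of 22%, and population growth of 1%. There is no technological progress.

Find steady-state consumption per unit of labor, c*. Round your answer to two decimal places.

c* ≈ 1.33

In steady state, investment equals break-even investment: s·k^α = (n + δ)·k.
Rearranging, k^(1−α) = s / (n + δ).
k^0.55 = 0.22 / (0.010 + 0.105) = 0.22 / 0.115 = 1.9130
k* = 1.9130^(1/0.55) ≈ 3.2524
y* = (k*)^α = 3.2524^0.45 ≈ 1.7002
c* = (1 − s)·y* = (1 − 0.22) × 1.7002 ≈ 1.3262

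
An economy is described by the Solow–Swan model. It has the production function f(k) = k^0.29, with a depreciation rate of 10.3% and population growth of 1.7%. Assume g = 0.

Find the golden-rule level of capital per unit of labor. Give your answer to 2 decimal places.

The golden rule sets f'(k) = n + δ, i.e. α·k^(α−1) = n + δ.
So k^(1−α) = α / (n + δ) = 0.29 / 0.120 = 2.4167.
k_gold = 2.4167^(1/0.71) ≈ 3.4654

k_gold ≈ 3.47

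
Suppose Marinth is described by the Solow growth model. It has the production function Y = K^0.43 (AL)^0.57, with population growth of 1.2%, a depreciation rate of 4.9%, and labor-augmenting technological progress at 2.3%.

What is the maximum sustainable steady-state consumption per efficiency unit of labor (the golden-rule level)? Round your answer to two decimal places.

At the golden rule, f'(k) = n + g + δ, so α·k^(α−1) = n + g + δ and k_gold = (α/(n + g + δ))^(1/(1−α)).
k_gold = (0.43/0.084)^(1/0.57) = 5.1190^1.7544 ≈ 17.5467
c_gold = f(k_gold) − (n + g + δ)·k_gold = 3.4277 − 0.084×17.5467 ≈ 1.9538

c_gold ≈ 1.95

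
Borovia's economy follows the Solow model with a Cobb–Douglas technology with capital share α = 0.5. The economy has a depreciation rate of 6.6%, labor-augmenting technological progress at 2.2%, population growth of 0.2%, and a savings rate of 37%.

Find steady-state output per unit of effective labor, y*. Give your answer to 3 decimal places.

At the steady state, Δk = 0, so s·k^α = (n + g + δ)·k.
Rearranging, k^(1−α) = s / (n + g + δ).
k^0.5 = 0.37 / (0.002 + 0.022 + 0.066) = 0.37 / 0.090 = 4.1111
k* = 4.1111^(1/0.5) ≈ 16.9011
y* = (k*)^α = 16.9011^0.5 ≈ 4.1111

y* = 4.111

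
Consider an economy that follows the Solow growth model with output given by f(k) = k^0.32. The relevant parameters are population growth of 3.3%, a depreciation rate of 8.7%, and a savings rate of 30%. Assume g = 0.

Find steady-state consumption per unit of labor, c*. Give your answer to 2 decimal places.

c* ≈ 1.08

In steady state, investment equals break-even investment: s·k^α = (n + δ)·k.
Dividing both sides by k: k^(1−α) = s / (n + δ).
k^0.68 = 0.30 / (0.033 + 0.087) = 0.30 / 0.120 = 2.5000
k* = 2.5000^(1/0.68) ≈ 3.8477
y* = (k*)^α = 3.8477^0.32 ≈ 1.5391
c* = (1 − s)·y* = (1 − 0.30) × 1.5391 ≈ 1.0774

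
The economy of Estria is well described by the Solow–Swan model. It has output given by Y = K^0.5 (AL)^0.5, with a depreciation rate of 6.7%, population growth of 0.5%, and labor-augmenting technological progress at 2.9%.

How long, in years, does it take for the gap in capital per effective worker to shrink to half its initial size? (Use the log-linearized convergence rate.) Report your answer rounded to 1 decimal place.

t_½ ≈ 13.7 years

Near the steady state the convergence rate is λ = (1 − α)(n + g + δ).
λ = (1 − 0.5) × 0.101 = 0.5 × 0.101 = 0.0505
Half-life = ln 2 / λ = 0.6931 / 0.0505 ≈ 13.72 years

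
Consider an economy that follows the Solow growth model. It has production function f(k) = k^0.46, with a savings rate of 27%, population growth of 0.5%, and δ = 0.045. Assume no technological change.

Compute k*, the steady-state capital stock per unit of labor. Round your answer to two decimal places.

At the steady state, Δk = 0, so s·k^α = (n + δ)·k.
Rearranging, k^(1−α) = s / (n + δ).
k^0.54 = 0.27 / (0.005 + 0.045) = 0.27 / 0.050 = 5.4000
k* = 5.4000^(1/0.54) ≈ 22.7135

k* ≈ 22.71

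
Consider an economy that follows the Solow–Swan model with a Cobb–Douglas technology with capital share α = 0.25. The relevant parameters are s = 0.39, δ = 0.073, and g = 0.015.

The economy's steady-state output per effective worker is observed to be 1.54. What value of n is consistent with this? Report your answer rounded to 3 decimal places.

In steady state, investment equals break-even investment: s·k^α = (n + g + δ)·k.
Since y* = [s/(n + g + δ)]^(α/(1−α)), we have s/(n + g + δ) = (y*)^((1−α)/α) = 1.54^3 = 3.6523.
Therefore n + g + δ = s / 3.6523 = 0.39 / 3.6523 = 0.1068, so n = 0.1068 − 0.088 = 0.0188.

n ≈ 0.019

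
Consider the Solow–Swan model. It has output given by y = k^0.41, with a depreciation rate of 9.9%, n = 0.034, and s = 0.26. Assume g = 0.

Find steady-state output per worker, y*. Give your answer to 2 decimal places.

y* = 1.59

In steady state, investment equals break-even investment: s·k^α = (n + δ)·k.
Dividing both sides by k: k^(1−α) = s / (n + δ).
k^0.59 = 0.26 / (0.034 + 0.099) = 0.26 / 0.133 = 1.9549
k* = 1.9549^(1/0.59) ≈ 3.1148
y* = (k*)^α = 3.1148^0.41 ≈ 1.5933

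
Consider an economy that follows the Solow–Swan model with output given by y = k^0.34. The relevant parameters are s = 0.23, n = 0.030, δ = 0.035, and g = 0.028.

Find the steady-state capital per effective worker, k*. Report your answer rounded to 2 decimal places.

Steady state requires s·f(k) = (n + g + δ)·k, i.e. s·k^α = (n + g + δ)·k.
Rearranging, k^(1−α) = s / (n + g + δ).
k^0.66 = 0.23 / (0.030 + 0.028 + 0.035) = 0.23 / 0.093 = 2.4731
k* = 2.4731^(1/0.66) ≈ 3.9429

k* = 3.94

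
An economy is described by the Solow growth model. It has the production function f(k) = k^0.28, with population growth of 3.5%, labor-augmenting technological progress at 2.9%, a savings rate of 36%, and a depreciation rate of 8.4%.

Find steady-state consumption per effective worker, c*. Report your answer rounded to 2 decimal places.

c* = 0.90

Steady state requires s·f(k) = (n + g + δ)·k, i.e. s·k^α = (n + g + δ)·k.
Rearranging, k^(1−α) = s / (n + g + δ).
k^0.72 = 0.36 / (0.035 + 0.029 + 0.084) = 0.36 / 0.148 = 2.4324
k* = 2.4324^(1/0.72) ≈ 3.4368
y* = (k*)^α = 3.4368^0.28 ≈ 1.4129
c* = (1 − s)·y* = (1 − 0.36) × 1.4129 ≈ 0.9043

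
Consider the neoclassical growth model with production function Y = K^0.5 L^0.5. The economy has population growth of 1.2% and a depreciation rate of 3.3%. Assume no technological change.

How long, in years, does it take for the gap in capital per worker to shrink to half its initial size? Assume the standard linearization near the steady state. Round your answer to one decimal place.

Near the steady state the convergence rate is λ = (1 − α)(n + δ).
λ = (1 − 0.5) × 0.045 = 0.5 × 0.045 = 0.0225
Half-life = ln 2 / λ = 0.6931 / 0.0225 ≈ 30.80 years

half-life ≈ 30.8 years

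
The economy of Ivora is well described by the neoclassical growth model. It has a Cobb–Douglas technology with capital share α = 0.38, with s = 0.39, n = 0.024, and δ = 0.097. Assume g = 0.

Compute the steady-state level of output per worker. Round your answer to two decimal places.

Steady state requires s·f(k) = (n + δ)·k, i.e. s·k^α = (n + δ)·k.
Rearranging, k^(1−α) = s / (n + δ).
k^0.62 = 0.39 / (0.024 + 0.097) = 0.39 / 0.121 = 3.2231
k* = 3.2231^(1/0.62) ≈ 6.6038
y* = (k*)^α = 6.6038^0.38 ≈ 2.0489

y* = 2.05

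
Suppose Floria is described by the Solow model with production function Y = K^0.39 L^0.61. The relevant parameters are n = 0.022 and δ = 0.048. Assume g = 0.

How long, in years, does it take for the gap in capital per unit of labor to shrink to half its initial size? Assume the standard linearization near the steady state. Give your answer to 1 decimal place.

Near the steady state the convergence rate is λ = (1 − α)(n + δ).
λ = (1 − 0.39) × 0.070 = 0.61 × 0.070 = 0.0427
Half-life = ln 2 / λ = 0.6931 / 0.0427 ≈ 16.23 years

half-life ≈ 16.2 years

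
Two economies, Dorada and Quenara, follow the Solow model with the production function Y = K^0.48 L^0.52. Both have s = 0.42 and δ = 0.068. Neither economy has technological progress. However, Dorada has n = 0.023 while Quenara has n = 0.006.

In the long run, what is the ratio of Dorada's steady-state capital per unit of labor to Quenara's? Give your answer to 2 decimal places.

Steady-state k* = [s/(n + δ)]^(1/(1−α)), so the ratio is [ (s_D/(n + δ)_D) / (s_Q/(n + δ)_Q) ]^1.9231.
s_D/(n + δ)_D = 0.42/0.091 = 4.6154; s_Q/(n + δ)_Q = 0.42/0.074 = 5.6757.
Ratio = (4.6154/5.6757)^1.9231 = 0.8132^1.9231 ≈ 0.6719

k*_D / k*_Q ≈ 0.67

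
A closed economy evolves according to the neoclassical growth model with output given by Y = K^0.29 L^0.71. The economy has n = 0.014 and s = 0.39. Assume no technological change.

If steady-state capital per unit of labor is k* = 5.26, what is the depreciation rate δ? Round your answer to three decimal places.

In steady state, investment equals break-even investment: s·k^α = (n + δ)·k.
So s / (n + δ) = (k*)^(1−α) = 5.26^0.71 = 3.2501.
Therefore n + δ = s / 3.2501 = 0.39 / 3.2501 = 0.1200, so δ = 0.1200 − 0.014 = 0.1060.

δ ≈ 0.106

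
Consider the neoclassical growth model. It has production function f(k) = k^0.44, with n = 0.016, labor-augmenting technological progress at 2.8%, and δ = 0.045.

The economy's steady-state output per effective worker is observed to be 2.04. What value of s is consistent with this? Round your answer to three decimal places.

s ≈ 0.221

In steady state, investment equals break-even investment: s·k^α = (n + g + δ)·k.
Since y* = [s/(n + g + δ)]^(α/(1−α)), we have s/(n + g + δ) = (y*)^((1−α)/α) = 2.04^1.2727 = 2.4778.
Therefore s = 2.4778 × (n + g + δ) = 2.4778 × 0.089 = 0.2205.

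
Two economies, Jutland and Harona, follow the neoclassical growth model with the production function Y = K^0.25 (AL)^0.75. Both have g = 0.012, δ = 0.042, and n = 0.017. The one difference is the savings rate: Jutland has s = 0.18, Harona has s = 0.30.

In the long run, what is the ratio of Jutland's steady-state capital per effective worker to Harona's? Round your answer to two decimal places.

Steady-state k* = [s/(n + g + δ)]^(1/(1−α)), so the ratio is [ (s_J/(n + g + δ)_J) / (s_H/(n + g + δ)_H) ]^1.3333.
s_J/(n + g + δ)_J = 0.18/0.071 = 2.5352; s_H/(n + g + δ)_H = 0.30/0.071 = 4.2254.
Ratio = (2.5352/4.2254)^1.3333 = 0.6000^1.3333 ≈ 0.5061

ratio ≈ 0.51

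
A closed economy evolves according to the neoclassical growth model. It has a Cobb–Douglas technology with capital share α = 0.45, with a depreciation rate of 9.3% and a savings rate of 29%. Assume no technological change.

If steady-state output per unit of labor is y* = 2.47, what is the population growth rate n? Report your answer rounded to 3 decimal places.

Steady state requires s·f(k) = (n + δ)·k, i.e. s·k^α = (n + δ)·k.
Since y* = [s/(n + δ)]^(α/(1−α)), we have s/(n + δ) = (y*)^((1−α)/α) = 2.47^1.2222 = 3.0196.
Therefore n + δ = s / 3.0196 = 0.29 / 3.0196 = 0.0960, so n = 0.0960 − 0.093 = 0.0030.

n ≈ 0.003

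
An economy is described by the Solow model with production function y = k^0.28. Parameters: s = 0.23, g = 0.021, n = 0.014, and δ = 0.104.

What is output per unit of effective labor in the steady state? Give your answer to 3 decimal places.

At the steady state, Δk = 0, so s·k^α = (n + g + δ)·k.
Rearranging, k^(1−α) = s / (n + g + δ).
k^0.72 = 0.23 / (0.014 + 0.021 + 0.104) = 0.23 / 0.139 = 1.6547
k* = 1.6547^(1/0.72) ≈ 2.0127
y* = (k*)^α = 2.0127^0.28 ≈ 1.2163

y* ≈ 1.216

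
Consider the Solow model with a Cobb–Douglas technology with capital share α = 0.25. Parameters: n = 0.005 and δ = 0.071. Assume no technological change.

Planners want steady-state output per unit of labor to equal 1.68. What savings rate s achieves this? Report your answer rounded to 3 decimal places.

s ≈ 0.360

Steady state requires s·f(k) = (n + δ)·k, i.e. s·k^α = (n + δ)·k.
Since y* = [s/(n + δ)]^(α/(1−α)), we have s/(n + δ) = (y*)^((1−α)/α) = 1.68^3 = 4.7416.
Therefore s = 4.7416 × (n + δ) = 4.7416 × 0.076 = 0.3604.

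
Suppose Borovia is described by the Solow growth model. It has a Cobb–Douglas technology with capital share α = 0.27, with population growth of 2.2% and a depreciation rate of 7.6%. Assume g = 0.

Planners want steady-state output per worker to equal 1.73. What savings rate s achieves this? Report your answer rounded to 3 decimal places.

Steady state requires s·f(k) = (n + δ)·k, i.e. s·k^α = (n + δ)·k.
Since y* = [s/(n + δ)]^(α/(1−α)), we have s/(n + δ) = (y*)^((1−α)/α) = 1.73^2.7037 = 4.4015.
Therefore s = 4.4015 × (n + δ) = 4.4015 × 0.098 = 0.4313.

s ≈ 0.431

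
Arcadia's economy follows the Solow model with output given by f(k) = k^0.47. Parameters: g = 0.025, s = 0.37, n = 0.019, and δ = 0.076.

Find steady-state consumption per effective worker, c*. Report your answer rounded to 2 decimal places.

At the steady state, Δk = 0, so s·k^α = (n + g + δ)·k.
Dividing both sides by k: k^(1−α) = s / (n + g + δ).
k^0.53 = 0.37 / (0.019 + 0.025 + 0.076) = 0.37 / 0.120 = 3.0833
k* = 3.0833^(1/0.53) ≈ 8.3690
y* = (k*)^α = 8.3690^0.47 ≈ 2.7143
c* = (1 − s)·y* = (1 − 0.37) × 2.7143 ≈ 1.7100

c* = 1.71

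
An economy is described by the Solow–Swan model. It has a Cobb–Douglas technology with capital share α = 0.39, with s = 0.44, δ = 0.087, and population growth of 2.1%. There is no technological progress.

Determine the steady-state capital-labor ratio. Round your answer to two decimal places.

In steady state, investment equals break-even investment: s·k^α = (n + δ)·k.
Rearranging, k^(1−α) = s / (n + δ).
k^0.61 = 0.44 / (0.021 + 0.087) = 0.44 / 0.108 = 4.0741
k* = 4.0741^(1/0.61) ≈ 10.0012

k* ≈ 10.00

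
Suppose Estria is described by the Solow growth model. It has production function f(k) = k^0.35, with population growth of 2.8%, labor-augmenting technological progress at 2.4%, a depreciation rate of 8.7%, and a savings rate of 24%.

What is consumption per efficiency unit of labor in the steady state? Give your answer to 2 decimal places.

c* ≈ 1.02

At the steady state, Δk = 0, so s·k^α = (n + g + δ)·k.
Rearranging, k^(1−α) = s / (n + g + δ).
k^0.65 = 0.24 / (0.028 + 0.024 + 0.087) = 0.24 / 0.139 = 1.7266
k* = 1.7266^(1/0.65) ≈ 2.3169
y* = (k*)^α = 2.3169^0.35 ≈ 1.3419
c* = (1 − s)·y* = (1 − 0.24) × 1.3419 ≈ 1.0198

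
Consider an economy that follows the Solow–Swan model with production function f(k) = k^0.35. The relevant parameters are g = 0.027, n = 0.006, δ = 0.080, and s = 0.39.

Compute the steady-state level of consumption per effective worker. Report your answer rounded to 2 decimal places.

c* = 1.19

At the steady state, Δk = 0, so s·k^α = (n + g + δ)·k.
Rearranging, k^(1−α) = s / (n + g + δ).
k^0.65 = 0.39 / (0.006 + 0.027 + 0.080) = 0.39 / 0.113 = 3.4513
k* = 3.4513^(1/0.65) ≈ 6.7246
y* = (k*)^α = 6.7246^0.35 ≈ 1.9484
c* = (1 − s)·y* = (1 − 0.39) × 1.9484 ≈ 1.1885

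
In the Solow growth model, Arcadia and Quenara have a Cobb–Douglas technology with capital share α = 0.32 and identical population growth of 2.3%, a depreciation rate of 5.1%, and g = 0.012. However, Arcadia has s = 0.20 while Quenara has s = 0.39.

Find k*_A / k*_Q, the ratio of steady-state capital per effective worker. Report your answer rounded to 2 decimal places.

k*_A / k*_Q ≈ 0.37

Steady-state k* = [s/(n + g + δ)]^(1/(1−α)), so the ratio is [ (s_A/(n + g + δ)_A) / (s_Q/(n + g + δ)_Q) ]^1.4706.
s_A/(n + g + δ)_A = 0.20/0.086 = 2.3256; s_Q/(n + g + δ)_Q = 0.39/0.086 = 4.5349.
Ratio = (2.3256/4.5349)^1.4706 = 0.5128^1.4706 ≈ 0.3745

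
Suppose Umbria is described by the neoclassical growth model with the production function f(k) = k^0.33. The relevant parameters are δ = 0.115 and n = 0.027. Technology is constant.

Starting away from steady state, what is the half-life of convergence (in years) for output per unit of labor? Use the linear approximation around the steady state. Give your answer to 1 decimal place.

half-life ≈ 7.3 years

Near the steady state the convergence rate is λ = (1 − α)(n + δ).
λ = (1 − 0.33) × 0.142 = 0.67 × 0.142 = 0.09514
Half-life = ln 2 / λ = 0.6931 / 0.09514 ≈ 7.29 years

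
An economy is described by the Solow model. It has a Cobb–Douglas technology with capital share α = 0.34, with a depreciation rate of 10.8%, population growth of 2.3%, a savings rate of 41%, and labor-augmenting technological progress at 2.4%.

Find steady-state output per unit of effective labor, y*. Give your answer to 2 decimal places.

y* = 1.65

At the steady state, Δk = 0, so s·k^α = (n + g + δ)·k.
Rearranging, k^(1−α) = s / (n + g + δ).
k^0.66 = 0.41 / (0.023 + 0.024 + 0.108) = 0.41 / 0.155 = 2.6452
k* = 2.6452^(1/0.66) ≈ 4.3660
y* = (k*)^α = 4.3660^0.34 ≈ 1.6505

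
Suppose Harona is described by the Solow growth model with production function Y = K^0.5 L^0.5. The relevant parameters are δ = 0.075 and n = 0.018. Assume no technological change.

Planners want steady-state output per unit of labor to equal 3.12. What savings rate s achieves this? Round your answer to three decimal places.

s ≈ 0.290

Steady state requires s·f(k) = (n + δ)·k, i.e. s·k^α = (n + δ)·k.
Since y* = [s/(n + δ)]^(α/(1−α)), we have s/(n + δ) = (y*)^((1−α)/α) = 3.12^1 = 3.1200.
Therefore s = 3.1200 × (n + δ) = 3.1200 × 0.093 = 0.2902.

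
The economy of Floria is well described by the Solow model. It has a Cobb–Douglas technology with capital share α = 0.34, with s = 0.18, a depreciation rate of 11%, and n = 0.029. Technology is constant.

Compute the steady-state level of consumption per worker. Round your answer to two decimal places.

Steady state requires s·f(k) = (n + δ)·k, i.e. s·k^α = (n + δ)·k.
Rearranging, k^(1−α) = s / (n + δ).
k^0.66 = 0.18 / (0.029 + 0.110) = 0.18 / 0.139 = 1.2950
k* = 1.2950^(1/0.66) ≈ 1.4795
y* = (k*)^α = 1.4795^0.34 ≈ 1.1425
c* = (1 − s)·y* = (1 − 0.18) × 1.1425 ≈ 0.9369

c* ≈ 0.94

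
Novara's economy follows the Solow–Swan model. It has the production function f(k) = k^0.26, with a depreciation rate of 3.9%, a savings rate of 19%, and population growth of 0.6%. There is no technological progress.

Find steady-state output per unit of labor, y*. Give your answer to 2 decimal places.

Steady state requires s·f(k) = (n + δ)·k, i.e. s·k^α = (n + δ)·k.
Rearranging, k^(1−α) = s / (n + δ).
k^0.74 = 0.19 / (0.006 + 0.039) = 0.19 / 0.045 = 4.2222
k* = 4.2222^(1/0.74) ≈ 7.0036
y* = (k*)^α = 7.0036^0.26 ≈ 1.6588

y* = 1.66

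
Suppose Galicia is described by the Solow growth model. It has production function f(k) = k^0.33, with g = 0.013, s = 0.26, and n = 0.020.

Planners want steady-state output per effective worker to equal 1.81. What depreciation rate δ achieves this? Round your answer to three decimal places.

δ ≈ 0.045

In steady state, investment equals break-even investment: s·k^α = (n + g + δ)·k.
Since y* = [s/(n + g + δ)]^(α/(1−α)), we have s/(n + g + δ) = (y*)^((1−α)/α) = 1.81^2.0303 = 3.3355.
Therefore n + g + δ = s / 3.3355 = 0.26 / 3.3355 = 0.0779, so δ = 0.0779 − 0.033 = 0.0449.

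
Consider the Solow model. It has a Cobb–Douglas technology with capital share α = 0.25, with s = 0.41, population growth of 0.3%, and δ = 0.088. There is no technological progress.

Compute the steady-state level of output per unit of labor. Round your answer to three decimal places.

In steady state, investment equals break-even investment: s·k^α = (n + δ)·k.
Dividing both sides by k: k^(1−α) = s / (n + δ).
k^0.75 = 0.41 / (0.003 + 0.088) = 0.41 / 0.091 = 4.5055
k* = 4.5055^(1/0.75) ≈ 7.4414
y* = (k*)^α = 7.4414^0.25 ≈ 1.6516

y* = 1.652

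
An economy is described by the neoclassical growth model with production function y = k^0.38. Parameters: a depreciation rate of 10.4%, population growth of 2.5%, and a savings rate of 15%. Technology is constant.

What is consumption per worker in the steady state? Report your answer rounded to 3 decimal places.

At the steady state, Δk = 0, so s·k^α = (n + δ)·k.
Dividing both sides by k: k^(1−α) = s / (n + δ).
k^0.62 = 0.15 / (0.025 + 0.104) = 0.15 / 0.129 = 1.1628
k* = 1.1628^(1/0.62) ≈ 1.2754
y* = (k*)^α = 1.2754^0.38 ≈ 1.0968
c* = (1 − s)·y* = (1 − 0.15) × 1.0968 ≈ 0.9323

c* ≈ 0.932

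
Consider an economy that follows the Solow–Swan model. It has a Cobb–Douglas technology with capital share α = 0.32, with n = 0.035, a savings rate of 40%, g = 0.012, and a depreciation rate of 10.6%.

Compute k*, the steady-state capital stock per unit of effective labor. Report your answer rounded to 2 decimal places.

At the steady state, Δk = 0, so s·k^α = (n + g + δ)·k.
Rearranging, k^(1−α) = s / (n + g + δ).
k^0.68 = 0.40 / (0.035 + 0.012 + 0.106) = 0.40 / 0.153 = 2.6144
k* = 2.6144^(1/0.68) ≈ 4.1094

k* = 4.11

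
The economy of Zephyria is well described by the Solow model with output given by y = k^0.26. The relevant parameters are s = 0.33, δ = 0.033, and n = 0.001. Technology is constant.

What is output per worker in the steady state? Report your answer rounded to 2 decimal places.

y* = 2.22

In steady state, investment equals break-even investment: s·k^α = (n + δ)·k.
Rearranging, k^(1−α) = s / (n + δ).
k^0.74 = 0.33 / (0.001 + 0.033) = 0.33 / 0.034 = 9.7059
k* = 9.7059^(1/0.74) ≈ 21.5691
y* = (k*)^α = 21.5691^0.26 ≈ 2.2223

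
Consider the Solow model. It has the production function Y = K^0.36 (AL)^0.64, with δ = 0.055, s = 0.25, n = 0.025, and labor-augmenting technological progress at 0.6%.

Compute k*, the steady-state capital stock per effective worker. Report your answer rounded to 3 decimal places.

k* = 5.298

Steady state requires s·f(k) = (n + g + δ)·k, i.e. s·k^α = (n + g + δ)·k.
Rearranging, k^(1−α) = s / (n + g + δ).
k^0.64 = 0.25 / (0.025 + 0.006 + 0.055) = 0.25 / 0.086 = 2.9070
k* = 2.9070^(1/0.64) ≈ 5.2983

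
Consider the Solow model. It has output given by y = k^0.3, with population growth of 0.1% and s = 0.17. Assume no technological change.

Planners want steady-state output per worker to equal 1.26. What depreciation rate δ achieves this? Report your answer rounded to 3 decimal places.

δ ≈ 0.098

In steady state, investment equals break-even investment: s·k^α = (n + δ)·k.
Since y* = [s/(n + δ)]^(α/(1−α)), we have s/(n + δ) = (y*)^((1−α)/α) = 1.26^2.3333 = 1.7147.
Therefore n + δ = s / 1.7147 = 0.17 / 1.7147 = 0.0991, so δ = 0.0991 − 0.001 = 0.0981.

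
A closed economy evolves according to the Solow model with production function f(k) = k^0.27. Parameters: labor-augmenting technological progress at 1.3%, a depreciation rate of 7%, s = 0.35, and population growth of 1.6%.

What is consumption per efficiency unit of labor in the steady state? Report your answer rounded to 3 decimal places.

c* ≈ 1.037

Steady state requires s·f(k) = (n + g + δ)·k, i.e. s·k^α = (n + g + δ)·k.
Rearranging, k^(1−α) = s / (n + g + δ).
k^0.73 = 0.35 / (0.016 + 0.013 + 0.070) = 0.35 / 0.099 = 3.5354
k* = 3.5354^(1/0.73) ≈ 5.6401
y* = (k*)^α = 5.6401^0.27 ≈ 1.5953
c* = (1 − s)·y* = (1 − 0.35) × 1.5953 ≈ 1.0369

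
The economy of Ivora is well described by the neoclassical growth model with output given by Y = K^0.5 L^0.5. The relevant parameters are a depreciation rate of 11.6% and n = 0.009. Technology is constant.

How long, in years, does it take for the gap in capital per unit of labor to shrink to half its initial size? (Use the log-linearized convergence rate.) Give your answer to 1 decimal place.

about 11.1 years

Near the steady state the convergence rate is λ = (1 − α)(n + δ).
λ = (1 − 0.5) × 0.125 = 0.5 × 0.125 = 0.0625
Half-life = ln 2 / λ = 0.6931 / 0.0625 ≈ 11.09 years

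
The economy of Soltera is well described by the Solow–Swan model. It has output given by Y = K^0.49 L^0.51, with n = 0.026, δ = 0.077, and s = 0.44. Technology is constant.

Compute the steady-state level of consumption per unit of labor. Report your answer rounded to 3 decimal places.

c* ≈ 2.260

At the steady state, Δk = 0, so s·k^α = (n + δ)·k.
Rearranging, k^(1−α) = s / (n + δ).
k^0.51 = 0.44 / (0.026 + 0.077) = 0.44 / 0.103 = 4.2718
k* = 4.2718^(1/0.51) ≈ 17.2382
y* = (k*)^α = 17.2382^0.49 ≈ 4.0353
c* = (1 − s)·y* = (1 − 0.44) × 4.0353 ≈ 2.2598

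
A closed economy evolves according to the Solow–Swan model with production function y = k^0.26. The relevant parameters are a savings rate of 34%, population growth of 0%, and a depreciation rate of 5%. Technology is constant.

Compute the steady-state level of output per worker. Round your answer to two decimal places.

At the steady state, Δk = 0, so s·k^α = (n + δ)·k.
Rearranging, k^(1−α) = s / (n + δ).
k^0.74 = 0.34 / (0.000 + 0.050) = 0.34 / 0.050 = 6.8000
k* = 6.8000^(1/0.74) ≈ 13.3356
y* = (k*)^α = 13.3356^0.26 ≈ 1.9611

y* ≈ 1.96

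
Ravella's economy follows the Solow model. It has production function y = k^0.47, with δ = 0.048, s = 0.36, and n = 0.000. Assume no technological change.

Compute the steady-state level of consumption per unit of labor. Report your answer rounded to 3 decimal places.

c* = 3.821

At the steady state, Δk = 0, so s·k^α = (n + δ)·k.
Dividing both sides by k: k^(1−α) = s / (n + δ).
k^0.53 = 0.36 / (0.000 + 0.048) = 0.36 / 0.048 = 7.5000
k* = 7.5000^(1/0.53) ≈ 44.7774
y* = (k*)^α = 44.7774^0.47 ≈ 5.9703
c* = (1 − s)·y* = (1 − 0.36) × 5.9703 ≈ 3.8210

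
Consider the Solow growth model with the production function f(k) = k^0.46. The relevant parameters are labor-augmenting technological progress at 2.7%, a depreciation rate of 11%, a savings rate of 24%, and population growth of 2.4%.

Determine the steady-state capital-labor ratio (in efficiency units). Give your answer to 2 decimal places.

k* = 2.09

At the steady state, Δk = 0, so s·k^α = (n + g + δ)·k.
Rearranging, k^(1−α) = s / (n + g + δ).
k^0.54 = 0.24 / (0.024 + 0.027 + 0.110) = 0.24 / 0.161 = 1.4907
k* = 1.4907^(1/0.54) ≈ 2.0946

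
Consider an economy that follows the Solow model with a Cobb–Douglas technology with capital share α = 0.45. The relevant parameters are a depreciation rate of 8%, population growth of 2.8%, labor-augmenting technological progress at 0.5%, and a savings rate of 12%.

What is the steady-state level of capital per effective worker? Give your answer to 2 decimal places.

k* = 1.12

Steady state requires s·f(k) = (n + g + δ)·k, i.e. s·k^α = (n + g + δ)·k.
Dividing both sides by k: k^(1−α) = s / (n + g + δ).
k^0.55 = 0.12 / (0.028 + 0.005 + 0.080) = 0.12 / 0.113 = 1.0619
k* = 1.0619^(1/0.55) ≈ 1.1154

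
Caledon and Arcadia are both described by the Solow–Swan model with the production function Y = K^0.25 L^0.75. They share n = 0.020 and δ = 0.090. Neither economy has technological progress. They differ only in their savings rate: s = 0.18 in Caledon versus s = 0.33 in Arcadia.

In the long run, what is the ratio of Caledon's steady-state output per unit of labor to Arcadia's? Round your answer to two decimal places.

Steady-state y* = [s/(n + δ)]^(α/(1−α)), so the ratio is [ (s_C/(n + δ)_C) / (s_A/(n + δ)_A) ]^0.3333.
s_C/(n + δ)_C = 0.18/0.110 = 1.6364; s_A/(n + δ)_A = 0.33/0.110 = 3.0000.
Ratio = (1.6364/3.0000)^0.3333 = 0.5455^0.3333 ≈ 0.8171

ratio ≈ 0.82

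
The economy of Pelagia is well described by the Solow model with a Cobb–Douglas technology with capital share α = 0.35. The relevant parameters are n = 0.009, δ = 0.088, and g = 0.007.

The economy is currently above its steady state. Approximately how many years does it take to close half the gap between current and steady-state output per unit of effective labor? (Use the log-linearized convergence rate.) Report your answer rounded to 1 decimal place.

Near the steady state the convergence rate is λ = (1 − α)(n + g + δ).
λ = (1 − 0.35) × 0.104 = 0.65 × 0.104 = 0.0676
Half-life = ln 2 / λ = 0.6931 / 0.0676 ≈ 10.25 years

half-life ≈ 10.3 years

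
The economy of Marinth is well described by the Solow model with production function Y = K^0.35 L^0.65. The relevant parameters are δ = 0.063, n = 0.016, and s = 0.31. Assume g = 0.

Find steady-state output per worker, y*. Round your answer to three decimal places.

y* ≈ 2.088

Steady state requires s·f(k) = (n + δ)·k, i.e. s·k^α = (n + δ)·k.
Rearranging, k^(1−α) = s / (n + δ).
k^0.65 = 0.31 / (0.016 + 0.063) = 0.31 / 0.079 = 3.9241
k* = 3.9241^(1/0.65) ≈ 8.1931
y* = (k*)^α = 8.1931^0.35 ≈ 2.0879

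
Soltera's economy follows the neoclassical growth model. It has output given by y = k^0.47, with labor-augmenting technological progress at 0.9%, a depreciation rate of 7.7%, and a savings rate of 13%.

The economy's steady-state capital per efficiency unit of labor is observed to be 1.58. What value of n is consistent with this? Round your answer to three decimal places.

At the steady state, Δk = 0, so s·k^α = (n + g + δ)·k.
So s / (n + g + δ) = (k*)^(1−α) = 1.58^0.53 = 1.2743.
Therefore n + g + δ = s / 1.2743 = 0.13 / 1.2743 = 0.1020, so n = 0.1020 − 0.086 = 0.0160.

n ≈ 0.016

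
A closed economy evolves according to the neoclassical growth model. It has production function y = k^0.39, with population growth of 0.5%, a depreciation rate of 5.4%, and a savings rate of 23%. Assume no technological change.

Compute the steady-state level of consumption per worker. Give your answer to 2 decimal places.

c* = 1.84

Steady state requires s·f(k) = (n + δ)·k, i.e. s·k^α = (n + δ)·k.
Dividing both sides by k: k^(1−α) = s / (n + δ).
k^0.61 = 0.23 / (0.005 + 0.054) = 0.23 / 0.059 = 3.8983
k* = 3.8983^(1/0.61) ≈ 9.3035
y* = (k*)^α = 9.3035^0.39 ≈ 2.3866
c* = (1 − s)·y* = (1 − 0.23) × 2.3866 ≈ 1.8377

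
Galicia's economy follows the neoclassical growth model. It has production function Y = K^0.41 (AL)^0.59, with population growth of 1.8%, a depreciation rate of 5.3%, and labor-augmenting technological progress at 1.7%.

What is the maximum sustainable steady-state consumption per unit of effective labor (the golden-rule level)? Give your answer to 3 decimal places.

At the golden rule, f'(k) = n + g + δ, so α·k^(α−1) = n + g + δ and k_gold = (α/(n + g + δ))^(1/(1−α)).
k_gold = (0.41/0.088)^(1/0.59) = 4.6591^1.6949 ≈ 13.5739
c_gold = f(k_gold) − (n + g + δ)·k_gold = 2.9135 − 0.088×13.5739 ≈ 1.7190

c_gold ≈ 1.719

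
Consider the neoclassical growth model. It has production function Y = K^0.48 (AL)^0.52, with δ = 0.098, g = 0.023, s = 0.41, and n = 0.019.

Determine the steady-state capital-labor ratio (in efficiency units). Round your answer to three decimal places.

In steady state, investment equals break-even investment: s·k^α = (n + g + δ)·k.
Rearranging, k^(1−α) = s / (n + g + δ).
k^0.52 = 0.41 / (0.019 + 0.023 + 0.098) = 0.41 / 0.140 = 2.9286
k* = 2.9286^(1/0.52) ≈ 7.8963

k* ≈ 7.896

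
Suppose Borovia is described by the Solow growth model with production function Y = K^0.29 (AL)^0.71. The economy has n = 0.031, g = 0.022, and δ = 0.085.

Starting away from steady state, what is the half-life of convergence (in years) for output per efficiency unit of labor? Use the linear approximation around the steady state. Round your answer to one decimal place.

Near the steady state the convergence rate is λ = (1 − α)(n + g + δ).
λ = (1 − 0.29) × 0.138 = 0.71 × 0.138 = 0.09798
Half-life = ln 2 / λ = 0.6931 / 0.09798 ≈ 7.07 years

about 7.1 years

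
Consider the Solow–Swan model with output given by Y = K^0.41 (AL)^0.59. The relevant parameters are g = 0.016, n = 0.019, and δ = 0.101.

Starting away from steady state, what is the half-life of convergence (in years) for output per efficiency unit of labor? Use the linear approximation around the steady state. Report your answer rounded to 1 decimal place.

half-life ≈ 8.6 years

Near the steady state the convergence rate is λ = (1 − α)(n + g + δ).
λ = (1 − 0.41) × 0.136 = 0.59 × 0.136 = 0.08024
Half-life = ln 2 / λ = 0.6931 / 0.08024 ≈ 8.64 years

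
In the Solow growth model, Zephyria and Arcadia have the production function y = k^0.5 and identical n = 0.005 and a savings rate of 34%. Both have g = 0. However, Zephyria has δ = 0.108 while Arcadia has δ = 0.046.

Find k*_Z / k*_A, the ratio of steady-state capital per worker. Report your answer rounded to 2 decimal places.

k*_Z / k*_A ≈ 0.20

Steady-state k* = [s/(n + δ)]^(1/(1−α)), so the ratio is [ (s_Z/(n + δ)_Z) / (s_A/(n + δ)_A) ]^2.
s_Z/(n + δ)_Z = 0.34/0.113 = 3.0088; s_A/(n + δ)_A = 0.34/0.051 = 6.6667.
Ratio = (3.0088/6.6667)^2 = 0.4513^2 ≈ 0.2037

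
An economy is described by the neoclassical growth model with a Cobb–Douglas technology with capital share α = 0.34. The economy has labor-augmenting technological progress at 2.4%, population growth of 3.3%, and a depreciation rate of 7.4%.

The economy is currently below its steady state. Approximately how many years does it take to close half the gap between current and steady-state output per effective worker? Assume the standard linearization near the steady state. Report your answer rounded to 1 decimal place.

t_½ ≈ 8.0 years

Near the steady state the convergence rate is λ = (1 − α)(n + g + δ).
λ = (1 − 0.34) × 0.131 = 0.66 × 0.131 = 0.08646
Half-life = ln 2 / λ = 0.6931 / 0.08646 ≈ 8.02 years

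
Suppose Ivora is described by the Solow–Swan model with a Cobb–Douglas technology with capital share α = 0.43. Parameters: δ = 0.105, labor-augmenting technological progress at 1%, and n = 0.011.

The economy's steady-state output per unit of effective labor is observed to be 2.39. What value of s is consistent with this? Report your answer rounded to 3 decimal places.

Steady state requires s·f(k) = (n + g + δ)·k, i.e. s·k^α = (n + g + δ)·k.
Since y* = [s/(n + g + δ)]^(α/(1−α)), we have s/(n + g + δ) = (y*)^((1−α)/α) = 2.39^1.3256 = 3.1740.
Therefore s = 3.1740 × (n + g + δ) = 3.1740 × 0.126 = 0.3999.

s ≈ 0.400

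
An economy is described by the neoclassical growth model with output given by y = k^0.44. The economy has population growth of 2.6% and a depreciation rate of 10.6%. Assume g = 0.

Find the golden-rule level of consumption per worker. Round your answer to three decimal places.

At the golden rule, f'(k) = n + δ, so α·k^(α−1) = n + δ and k_gold = (α/(n + δ))^(1/(1−α)).
k_gold = (0.44/0.132)^(1/0.56) = 3.3333^1.7857 ≈ 8.5841
c_gold = f(k_gold) − (n + δ)·k_gold = 2.5753 − 0.132×8.5841 ≈ 1.4422

c_gold ≈ 1.442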